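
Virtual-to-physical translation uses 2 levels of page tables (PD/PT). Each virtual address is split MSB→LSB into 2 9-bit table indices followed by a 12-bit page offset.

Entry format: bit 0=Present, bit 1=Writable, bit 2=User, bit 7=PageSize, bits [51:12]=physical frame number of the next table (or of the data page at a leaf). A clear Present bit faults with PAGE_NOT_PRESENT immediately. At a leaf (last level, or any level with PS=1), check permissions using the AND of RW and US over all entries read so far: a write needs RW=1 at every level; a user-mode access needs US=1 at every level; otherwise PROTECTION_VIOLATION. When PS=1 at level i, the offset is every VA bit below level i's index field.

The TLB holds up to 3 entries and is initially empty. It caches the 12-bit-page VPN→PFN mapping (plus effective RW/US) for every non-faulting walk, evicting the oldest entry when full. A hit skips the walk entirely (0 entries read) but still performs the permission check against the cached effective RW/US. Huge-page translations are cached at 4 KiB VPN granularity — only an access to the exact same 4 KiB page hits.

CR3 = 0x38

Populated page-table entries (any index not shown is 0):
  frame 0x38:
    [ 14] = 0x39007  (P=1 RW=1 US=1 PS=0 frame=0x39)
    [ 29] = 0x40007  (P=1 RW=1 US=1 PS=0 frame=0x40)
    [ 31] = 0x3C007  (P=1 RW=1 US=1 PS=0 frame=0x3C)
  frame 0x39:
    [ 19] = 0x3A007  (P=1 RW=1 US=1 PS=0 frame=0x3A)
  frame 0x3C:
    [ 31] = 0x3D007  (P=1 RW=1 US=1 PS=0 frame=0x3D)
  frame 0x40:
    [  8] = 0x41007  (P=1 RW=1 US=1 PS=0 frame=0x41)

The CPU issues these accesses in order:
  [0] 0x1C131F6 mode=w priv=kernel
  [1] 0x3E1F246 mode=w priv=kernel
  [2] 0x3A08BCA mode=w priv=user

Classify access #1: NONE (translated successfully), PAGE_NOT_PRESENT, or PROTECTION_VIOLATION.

Trace:
#0 VA=0x1C131F6 (w,kernel):
  L0: frame=0x38 idx=14 entry=0x39007 [P=1 RW=1 US=1 PS=0]
  L1: frame=0x39 idx=19 entry=0x3A007 [P=1 RW=1 US=1 PS=0]
  ✓ 0x3A1F6  — 2 lookups
#1 VA=0x3E1F246 (w,kernel):
  L0: frame=0x38 idx=31 entry=0x3C007 [P=1 RW=1 US=1 PS=0]
  L1: frame=0x3C idx=31 entry=0x3D007 [P=1 RW=1 US=1 PS=0]
  ✓ 0x3D246  — 2 lookups
#2 VA=0x3A08BCA (w,user):
  L0: frame=0x38 idx=29 entry=0x40007 [P=1 RW=1 US=1 PS=0]
  L1: frame=0x40 idx=8 entry=0x41007 [P=1 RW=1 US=1 PS=0]
  ✓ 0x41BCA  — 2 lookups

Access #1 fault: NONE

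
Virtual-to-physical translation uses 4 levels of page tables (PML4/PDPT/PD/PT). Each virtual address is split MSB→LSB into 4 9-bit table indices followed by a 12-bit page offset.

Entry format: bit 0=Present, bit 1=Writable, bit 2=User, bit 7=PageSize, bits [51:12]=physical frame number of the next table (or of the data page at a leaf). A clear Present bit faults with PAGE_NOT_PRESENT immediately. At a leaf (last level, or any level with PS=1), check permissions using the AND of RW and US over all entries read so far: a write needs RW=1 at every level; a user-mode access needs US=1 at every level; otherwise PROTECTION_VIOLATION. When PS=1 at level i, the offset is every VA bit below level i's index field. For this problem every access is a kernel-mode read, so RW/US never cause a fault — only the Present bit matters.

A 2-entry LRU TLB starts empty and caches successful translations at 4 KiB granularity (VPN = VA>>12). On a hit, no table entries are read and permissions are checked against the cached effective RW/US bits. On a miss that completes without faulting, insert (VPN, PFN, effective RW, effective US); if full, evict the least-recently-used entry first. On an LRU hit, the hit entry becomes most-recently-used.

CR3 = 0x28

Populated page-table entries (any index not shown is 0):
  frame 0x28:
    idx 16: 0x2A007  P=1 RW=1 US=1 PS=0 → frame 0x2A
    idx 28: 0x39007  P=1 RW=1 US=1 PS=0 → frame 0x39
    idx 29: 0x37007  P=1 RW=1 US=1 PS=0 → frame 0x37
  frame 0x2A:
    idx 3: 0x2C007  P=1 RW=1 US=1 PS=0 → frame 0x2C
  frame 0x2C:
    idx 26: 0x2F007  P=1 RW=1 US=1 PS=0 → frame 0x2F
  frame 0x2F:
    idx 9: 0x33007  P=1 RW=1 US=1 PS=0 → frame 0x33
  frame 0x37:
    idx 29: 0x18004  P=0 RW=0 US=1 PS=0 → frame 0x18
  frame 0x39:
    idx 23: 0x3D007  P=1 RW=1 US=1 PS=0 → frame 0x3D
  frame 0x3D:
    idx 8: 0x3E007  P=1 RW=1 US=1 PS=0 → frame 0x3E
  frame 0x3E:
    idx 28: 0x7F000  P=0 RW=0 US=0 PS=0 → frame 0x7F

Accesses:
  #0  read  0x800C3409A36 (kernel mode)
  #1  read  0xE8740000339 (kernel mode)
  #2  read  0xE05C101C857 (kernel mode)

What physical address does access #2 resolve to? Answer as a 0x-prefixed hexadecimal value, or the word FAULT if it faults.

Trace:
#0 VA=0x800C3409A36 (r,kernel):
  [0] read 0x28 idx=16: raw=0x2A007 flags P=1 W=1 U=1 S=0
  [1] read 0x2A idx=3: raw=0x2C007 flags P=1 W=1 U=1 S=0
  [2] read 0x2C idx=26: raw=0x2F007 flags P=1 W=1 U=1 S=0
  [3] read 0x2F idx=9: raw=0x33007 flags P=1 W=1 U=1 S=0
  → PA=0x33A36  (4 entries read)
#1 VA=0xE8740000339 (r,kernel):
  [0] read 0x28 idx=29: raw=0x37007 flags P=1 W=1 U=1 S=0
  [1] read 0x37 idx=29: raw=0x18004 flags P=0 W=0 U=1 S=0
  ⇒ fault: PAGE_NOT_PRESENT  — 2 lookups
#2 VA=0xE05C101C857 (r,kernel):
  [0] read 0x28 idx=28: raw=0x39007 flags P=1 W=1 U=1 S=0
  [1] read 0x39 idx=23: raw=0x3D007 flags P=1 W=1 U=1 S=0
  [2] read 0x3D idx=8: raw=0x3E007 flags P=1 W=1 U=1 S=0
  [3] read 0x3E idx=28: raw=0x7F000 flags P=0 W=0 U=0 S=0
  ⇒ fault: PAGE_NOT_PRESENT  — 4 lookups

Access #2 PA: FAULT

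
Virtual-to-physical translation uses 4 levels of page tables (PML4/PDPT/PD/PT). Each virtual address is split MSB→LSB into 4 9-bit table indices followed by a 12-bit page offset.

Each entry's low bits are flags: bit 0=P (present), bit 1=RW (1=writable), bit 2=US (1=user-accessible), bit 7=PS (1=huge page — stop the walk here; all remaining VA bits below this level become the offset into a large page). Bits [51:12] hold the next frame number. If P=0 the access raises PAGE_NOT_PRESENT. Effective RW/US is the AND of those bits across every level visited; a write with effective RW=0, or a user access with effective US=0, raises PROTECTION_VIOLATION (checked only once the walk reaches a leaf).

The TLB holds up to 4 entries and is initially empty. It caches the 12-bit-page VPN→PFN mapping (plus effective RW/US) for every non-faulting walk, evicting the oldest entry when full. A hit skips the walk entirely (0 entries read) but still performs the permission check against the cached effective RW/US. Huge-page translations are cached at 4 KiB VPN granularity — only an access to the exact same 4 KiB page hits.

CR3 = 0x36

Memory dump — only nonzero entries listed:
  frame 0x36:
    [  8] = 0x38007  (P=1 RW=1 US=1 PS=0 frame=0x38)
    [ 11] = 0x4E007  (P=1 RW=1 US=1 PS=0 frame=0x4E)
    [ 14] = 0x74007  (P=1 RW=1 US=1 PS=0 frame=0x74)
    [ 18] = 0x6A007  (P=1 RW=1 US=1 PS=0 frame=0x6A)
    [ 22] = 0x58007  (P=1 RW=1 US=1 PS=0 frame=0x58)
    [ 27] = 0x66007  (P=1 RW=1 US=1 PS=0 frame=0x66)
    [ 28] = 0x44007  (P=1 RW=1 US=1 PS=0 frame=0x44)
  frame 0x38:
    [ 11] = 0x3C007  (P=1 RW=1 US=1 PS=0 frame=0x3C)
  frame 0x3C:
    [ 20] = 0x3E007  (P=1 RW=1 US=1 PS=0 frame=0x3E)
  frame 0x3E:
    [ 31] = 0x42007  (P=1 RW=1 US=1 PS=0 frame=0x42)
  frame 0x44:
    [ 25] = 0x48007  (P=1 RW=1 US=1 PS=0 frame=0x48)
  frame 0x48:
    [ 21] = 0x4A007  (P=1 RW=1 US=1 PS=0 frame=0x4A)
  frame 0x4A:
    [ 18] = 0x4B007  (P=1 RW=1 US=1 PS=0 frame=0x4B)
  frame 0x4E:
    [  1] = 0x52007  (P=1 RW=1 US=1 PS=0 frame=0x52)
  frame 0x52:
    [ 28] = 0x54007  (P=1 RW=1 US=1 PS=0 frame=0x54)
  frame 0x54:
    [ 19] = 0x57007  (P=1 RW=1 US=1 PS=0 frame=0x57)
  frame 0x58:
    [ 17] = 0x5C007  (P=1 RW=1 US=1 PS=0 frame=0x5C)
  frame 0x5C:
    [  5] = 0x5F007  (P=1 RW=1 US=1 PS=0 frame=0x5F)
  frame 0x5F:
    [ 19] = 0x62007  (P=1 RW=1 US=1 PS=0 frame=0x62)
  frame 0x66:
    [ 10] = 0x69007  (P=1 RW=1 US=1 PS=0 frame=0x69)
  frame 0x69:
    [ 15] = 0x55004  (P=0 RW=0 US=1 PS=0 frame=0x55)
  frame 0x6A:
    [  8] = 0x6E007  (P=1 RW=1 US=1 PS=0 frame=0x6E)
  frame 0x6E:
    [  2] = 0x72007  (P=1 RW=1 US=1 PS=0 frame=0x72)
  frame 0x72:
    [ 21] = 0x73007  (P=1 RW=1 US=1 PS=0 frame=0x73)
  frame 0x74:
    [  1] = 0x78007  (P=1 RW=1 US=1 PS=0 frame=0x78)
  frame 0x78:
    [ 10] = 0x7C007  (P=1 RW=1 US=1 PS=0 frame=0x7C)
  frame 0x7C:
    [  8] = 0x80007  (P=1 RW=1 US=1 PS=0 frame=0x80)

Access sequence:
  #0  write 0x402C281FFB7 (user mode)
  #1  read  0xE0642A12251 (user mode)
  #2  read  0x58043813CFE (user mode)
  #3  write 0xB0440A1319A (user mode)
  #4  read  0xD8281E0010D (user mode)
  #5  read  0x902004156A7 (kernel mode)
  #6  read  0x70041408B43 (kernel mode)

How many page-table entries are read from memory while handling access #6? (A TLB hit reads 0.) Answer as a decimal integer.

Per-access translation:
#0 VA=0x402C281FFB7 (w,user):
  L0 @0x36[8] → 0x38007  P=1,RW=1,US=1,PS=0
  L1 @0x38[11] → 0x3C007  P=1,RW=1,US=1,PS=0
  L2 @0x3C[20] → 0x3E007  P=1,RW=1,US=1,PS=0
  L3 @0x3E[31] → 0x42007  P=1,RW=1,US=1,PS=0
  ⇒ phys 0x42FB7  [4 reads]
#1 VA=0xE0642A12251 (r,user):
  L0 @0x36[28] → 0x44007  P=1,RW=1,US=1,PS=0
  L1 @0x44[25] → 0x48007  P=1,RW=1,US=1,PS=0
  L2 @0x48[21] → 0x4A007  P=1,RW=1,US=1,PS=0
  L3 @0x4A[18] → 0x4B007  P=1,RW=1,US=1,PS=0
  ⇒ phys 0x4B251  [4 reads]
#2 VA=0x58043813CFE (r,user):
  L0 @0x36[11] → 0x4E007  P=1,RW=1,US=1,PS=0
  L1 @0x4E[1] → 0x52007  P=1,RW=1,US=1,PS=0
  L2 @0x52[28] → 0x54007  P=1,RW=1,US=1,PS=0
  L3 @0x54[19] → 0x57007  P=1,RW=1,US=1,PS=0
  ⇒ phys 0x57CFE  [4 reads]
#3 VA=0xB0440A1319A (w,user):
  L0 @0x36[22] → 0x58007  P=1,RW=1,US=1,PS=0
  L1 @0x58[17] → 0x5C007  P=1,RW=1,US=1,PS=0
  L2 @0x5C[5] → 0x5F007  P=1,RW=1,US=1,PS=0
  L3 @0x5F[19] → 0x62007  P=1,RW=1,US=1,PS=0
  ⇒ phys 0x6219A  [4 reads]
#4 VA=0xD8281E0010D (r,user):
  L0 @0x36[27] → 0x66007  P=1,RW=1,US=1,PS=0
  L1 @0x66[10] → 0x69007  P=1,RW=1,US=1,PS=0
  L2 @0x69[15] → 0x55004  P=0,RW=0,US=1,PS=0
  ✗ PAGE_NOT_PRESENT  [3 reads]
#5 VA=0x902004156A7 (r,kernel):
  L0 @0x36[18] → 0x6A007  P=1,RW=1,US=1,PS=0
  L1 @0x6A[8] → 0x6E007  P=1,RW=1,US=1,PS=0
  L2 @0x6E[2] → 0x72007  P=1,RW=1,US=1,PS=0
  L3 @0x72[21] → 0x73007  P=1,RW=1,US=1,PS=0
  ⇒ phys 0x736A7  [4 reads]
#6 VA=0x70041408B43 (r,kernel):
  L0 @0x36[14] → 0x74007  P=1,RW=1,US=1,PS=0
  L1 @0x74[1] → 0x78007  P=1,RW=1,US=1,PS=0
  L2 @0x78[10] → 0x7C007  P=1,RW=1,US=1,PS=0
  L3 @0x7C[8] → 0x80007  P=1,RW=1,US=1,PS=0
  ⇒ phys 0x80B43  [4 reads]

Entries read for #6: 4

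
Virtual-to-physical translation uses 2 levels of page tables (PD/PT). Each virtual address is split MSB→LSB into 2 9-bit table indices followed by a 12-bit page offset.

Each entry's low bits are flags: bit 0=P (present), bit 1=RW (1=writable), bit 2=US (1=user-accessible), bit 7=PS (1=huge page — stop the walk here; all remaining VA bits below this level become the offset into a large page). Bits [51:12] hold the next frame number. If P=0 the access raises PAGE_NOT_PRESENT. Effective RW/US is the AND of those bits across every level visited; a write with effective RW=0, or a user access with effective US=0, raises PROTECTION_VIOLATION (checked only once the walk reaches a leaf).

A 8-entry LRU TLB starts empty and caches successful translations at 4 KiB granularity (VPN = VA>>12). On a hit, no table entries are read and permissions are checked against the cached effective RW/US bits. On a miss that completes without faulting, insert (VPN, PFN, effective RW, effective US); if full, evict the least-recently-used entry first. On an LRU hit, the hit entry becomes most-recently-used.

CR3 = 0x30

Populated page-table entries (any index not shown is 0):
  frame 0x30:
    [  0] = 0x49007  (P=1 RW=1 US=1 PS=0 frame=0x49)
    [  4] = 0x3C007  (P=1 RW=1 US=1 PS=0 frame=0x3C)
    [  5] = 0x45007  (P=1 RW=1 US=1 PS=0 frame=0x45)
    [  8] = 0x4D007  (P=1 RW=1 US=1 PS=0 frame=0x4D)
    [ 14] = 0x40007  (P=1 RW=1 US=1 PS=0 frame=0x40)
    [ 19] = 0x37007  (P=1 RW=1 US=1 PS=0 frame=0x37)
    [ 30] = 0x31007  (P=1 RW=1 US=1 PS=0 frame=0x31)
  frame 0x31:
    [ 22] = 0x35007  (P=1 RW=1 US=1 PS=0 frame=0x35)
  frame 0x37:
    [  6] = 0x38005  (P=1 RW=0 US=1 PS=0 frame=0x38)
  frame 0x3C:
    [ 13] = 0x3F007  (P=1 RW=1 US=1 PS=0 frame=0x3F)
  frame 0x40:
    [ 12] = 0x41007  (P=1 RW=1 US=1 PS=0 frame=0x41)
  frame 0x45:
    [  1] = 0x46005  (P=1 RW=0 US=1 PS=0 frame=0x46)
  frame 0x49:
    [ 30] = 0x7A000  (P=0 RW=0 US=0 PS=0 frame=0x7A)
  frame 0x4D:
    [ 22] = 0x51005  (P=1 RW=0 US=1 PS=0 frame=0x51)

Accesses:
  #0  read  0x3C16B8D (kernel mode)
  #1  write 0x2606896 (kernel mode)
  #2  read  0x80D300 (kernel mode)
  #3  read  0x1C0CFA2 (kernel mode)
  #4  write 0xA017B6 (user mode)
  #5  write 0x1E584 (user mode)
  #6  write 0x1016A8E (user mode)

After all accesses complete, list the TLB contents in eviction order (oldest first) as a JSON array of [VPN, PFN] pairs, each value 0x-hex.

Walk each access:
#0 VA=0x3C16B8D (r,kernel):
  [0] read 0x30 idx=30: raw=0x31007 flags P=1 W=1 U=1 S=0
  [1] read 0x31 idx=22: raw=0x35007 flags P=1 W=1 U=1 S=0
  ⇒ phys 0x35B8D  [2 reads]
#1 VA=0x2606896 (w,kernel):
  [0] read 0x30 idx=19: raw=0x37007 flags P=1 W=1 U=1 S=0
  [1] read 0x37 idx=6: raw=0x38005 flags P=1 W=0 U=1 S=0
  → PROTECTION_VIOLATION  (2 entries read)
#2 VA=0x80D300 (r,kernel):
  [0] read 0x30 idx=4: raw=0x3C007 flags P=1 W=1 U=1 S=0
  [1] read 0x3C idx=13: raw=0x3F007 flags P=1 W=1 U=1 S=0
  ⇒ phys 0x3F300  [2 reads]
#3 VA=0x1C0CFA2 (r,kernel):
  [0] read 0x30 idx=14: raw=0x40007 flags P=1 W=1 U=1 S=0
  [1] read 0x40 idx=12: raw=0x41007 flags P=1 W=1 U=1 S=0
  ⇒ phys 0x41FA2  [2 reads]
#4 VA=0xA017B6 (w,user):
  [0] read 0x30 idx=5: raw=0x45007 flags P=1 W=1 U=1 S=0
  [1] read 0x45 idx=1: raw=0x46005 flags P=1 W=0 U=1 S=0
  → PROTECTION_VIOLATION  (2 entries read)
#5 VA=0x1E584 (w,user):
  [0] read 0x30 idx=0: raw=0x49007 flags P=1 W=1 U=1 S=0
  [1] read 0x49 idx=30: raw=0x7A000 flags P=0 W=0 U=0 S=0
  → PAGE_NOT_PRESENT  (2 entries read)
#6 VA=0x1016A8E (w,user):
  [0] read 0x30 idx=8: raw=0x4D007 flags P=1 W=1 U=1 S=0
  [1] read 0x4D idx=22: raw=0x51005 flags P=1 W=0 U=1 S=0
  → PROTECTION_VIOLATION  (2 entries read)

TLB: [["0x3C16", "0x35"], ["0x80D", "0x3F"], ["0x1C0C", "0x41"]]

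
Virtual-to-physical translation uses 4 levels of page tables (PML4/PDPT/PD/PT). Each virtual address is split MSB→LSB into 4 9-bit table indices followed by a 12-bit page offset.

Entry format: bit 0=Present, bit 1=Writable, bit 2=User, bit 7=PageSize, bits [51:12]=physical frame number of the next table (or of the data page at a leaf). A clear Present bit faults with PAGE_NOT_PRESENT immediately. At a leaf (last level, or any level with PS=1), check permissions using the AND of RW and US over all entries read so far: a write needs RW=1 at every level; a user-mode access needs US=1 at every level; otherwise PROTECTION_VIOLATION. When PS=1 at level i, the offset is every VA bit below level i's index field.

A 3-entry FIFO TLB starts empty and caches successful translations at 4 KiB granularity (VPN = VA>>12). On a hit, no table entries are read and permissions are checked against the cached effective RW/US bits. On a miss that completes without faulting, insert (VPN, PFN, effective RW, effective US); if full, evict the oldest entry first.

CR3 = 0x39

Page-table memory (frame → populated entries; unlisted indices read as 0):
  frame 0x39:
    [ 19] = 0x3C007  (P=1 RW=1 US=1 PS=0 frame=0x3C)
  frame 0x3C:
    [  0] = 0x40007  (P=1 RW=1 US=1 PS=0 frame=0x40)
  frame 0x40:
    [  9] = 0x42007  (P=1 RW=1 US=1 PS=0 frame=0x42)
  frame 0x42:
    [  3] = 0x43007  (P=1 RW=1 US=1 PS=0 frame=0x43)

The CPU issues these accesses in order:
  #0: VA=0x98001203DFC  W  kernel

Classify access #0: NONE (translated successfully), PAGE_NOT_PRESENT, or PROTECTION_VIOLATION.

Trace:
#0 VA=0x98001203DFC (w,kernel):
  [0] read 0x39 idx=19: raw=0x3C007 flags P=1 W=1 U=1 S=0
  [1] read 0x3C idx=0: raw=0x40007 flags P=1 W=1 U=1 S=0
  [2] read 0x40 idx=9: raw=0x42007 flags P=1 W=1 U=1 S=0
  [3] read 0x42 idx=3: raw=0x43007 flags P=1 W=1 U=1 S=0
  ✓ 0x43DFC  — 4 lookups

Access #0 fault: NONE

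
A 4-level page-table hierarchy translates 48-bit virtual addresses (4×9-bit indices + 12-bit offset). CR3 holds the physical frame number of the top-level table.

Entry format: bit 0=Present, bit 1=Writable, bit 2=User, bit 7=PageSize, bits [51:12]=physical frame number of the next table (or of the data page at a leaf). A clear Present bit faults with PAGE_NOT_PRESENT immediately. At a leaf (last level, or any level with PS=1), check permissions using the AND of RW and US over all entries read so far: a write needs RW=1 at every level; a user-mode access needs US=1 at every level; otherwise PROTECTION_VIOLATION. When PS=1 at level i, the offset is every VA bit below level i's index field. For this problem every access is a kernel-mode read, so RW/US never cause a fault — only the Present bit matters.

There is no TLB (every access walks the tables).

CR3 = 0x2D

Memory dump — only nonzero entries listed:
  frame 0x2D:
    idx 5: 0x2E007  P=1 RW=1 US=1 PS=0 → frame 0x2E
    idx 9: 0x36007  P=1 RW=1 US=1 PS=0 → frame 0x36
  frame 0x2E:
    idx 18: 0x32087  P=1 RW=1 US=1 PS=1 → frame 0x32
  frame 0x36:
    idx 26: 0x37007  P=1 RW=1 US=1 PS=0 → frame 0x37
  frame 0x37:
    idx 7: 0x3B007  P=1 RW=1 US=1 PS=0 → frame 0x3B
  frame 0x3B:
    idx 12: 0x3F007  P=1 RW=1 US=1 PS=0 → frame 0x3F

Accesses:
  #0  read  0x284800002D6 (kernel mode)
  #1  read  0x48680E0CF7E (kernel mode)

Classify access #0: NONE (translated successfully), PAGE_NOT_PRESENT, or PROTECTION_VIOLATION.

Per-access translation:
#0 VA=0x284800002D6 (r,kernel):
  lvl0: tbl 0x2D, slot 5 ⇒ 0x2E007 (P1/RW1/US1/PS0)
  lvl1: tbl 0x2E, slot 18 ⇒ 0x32087 (P1/RW1/US1/PS1)
  → PA=0x322D6 (huge @L1)  (2 entries read)
#1 VA=0x48680E0CF7E (r,kernel):
  lvl0: tbl 0x2D, slot 9 ⇒ 0x36007 (P1/RW1/US1/PS0)
  lvl1: tbl 0x36, slot 26 ⇒ 0x37007 (P1/RW1/US1/PS0)
  lvl2: tbl 0x37, slot 7 ⇒ 0x3B007 (P1/RW1/US1/PS0)
  lvl3: tbl 0x3B, slot 12 ⇒ 0x3F007 (P1/RW1/US1/PS0)
  → PA=0x3FF7E  (4 entries read)

Access #0 fault: NONE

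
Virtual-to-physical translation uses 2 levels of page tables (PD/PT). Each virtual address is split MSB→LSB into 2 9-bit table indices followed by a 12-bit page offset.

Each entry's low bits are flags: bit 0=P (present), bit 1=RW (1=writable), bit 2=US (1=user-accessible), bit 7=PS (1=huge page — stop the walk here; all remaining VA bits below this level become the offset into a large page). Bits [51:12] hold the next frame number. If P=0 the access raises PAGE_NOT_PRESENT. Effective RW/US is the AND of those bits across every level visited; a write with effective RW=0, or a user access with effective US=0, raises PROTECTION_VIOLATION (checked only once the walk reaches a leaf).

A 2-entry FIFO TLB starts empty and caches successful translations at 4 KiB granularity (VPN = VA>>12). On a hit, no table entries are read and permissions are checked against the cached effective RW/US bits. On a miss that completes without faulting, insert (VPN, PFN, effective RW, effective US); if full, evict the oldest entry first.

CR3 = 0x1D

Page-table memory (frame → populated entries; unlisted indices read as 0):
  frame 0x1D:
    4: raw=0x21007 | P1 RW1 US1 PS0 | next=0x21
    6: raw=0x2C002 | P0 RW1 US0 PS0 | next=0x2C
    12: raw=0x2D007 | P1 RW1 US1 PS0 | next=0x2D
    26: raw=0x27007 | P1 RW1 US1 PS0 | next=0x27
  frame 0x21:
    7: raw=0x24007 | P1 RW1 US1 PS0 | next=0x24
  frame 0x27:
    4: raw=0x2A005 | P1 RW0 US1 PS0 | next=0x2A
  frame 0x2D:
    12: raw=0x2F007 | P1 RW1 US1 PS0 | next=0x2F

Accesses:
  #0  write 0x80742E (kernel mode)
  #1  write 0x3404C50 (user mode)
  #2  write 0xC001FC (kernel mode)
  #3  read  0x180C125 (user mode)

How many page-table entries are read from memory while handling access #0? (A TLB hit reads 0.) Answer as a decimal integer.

Walk each access:
#0 VA=0x80742E (w,kernel):
  lvl0: tbl 0x1D, slot 4 ⇒ 0x21007 (P1/RW1/US1/PS0)
  lvl1: tbl 0x21, slot 7 ⇒ 0x24007 (P1/RW1/US1/PS0)
  ✓ 0x2442E  — 2 lookups
#1 VA=0x3404C50 (w,user):
  lvl0: tbl 0x1D, slot 26 ⇒ 0x27007 (P1/RW1/US1/PS0)
  lvl1: tbl 0x27, slot 4 ⇒ 0x2A005 (P1/RW0/US1/PS0)
  → PROTECTION_VIOLATION  (2 entries read)
#2 VA=0xC001FC (w,kernel):
  lvl0: tbl 0x1D, slot 6 ⇒ 0x2C002 (P0/RW1/US0/PS0)
  → PAGE_NOT_PRESENT  (1 entries read)
#3 VA=0x180C125 (r,user):
  lvl0: tbl 0x1D, slot 12 ⇒ 0x2D007 (P1/RW1/US1/PS0)
  lvl1: tbl 0x2D, slot 12 ⇒ 0x2F007 (P1/RW1/US1/PS0)
  ✓ 0x2F125  — 2 lookups

Entries read for #0: 2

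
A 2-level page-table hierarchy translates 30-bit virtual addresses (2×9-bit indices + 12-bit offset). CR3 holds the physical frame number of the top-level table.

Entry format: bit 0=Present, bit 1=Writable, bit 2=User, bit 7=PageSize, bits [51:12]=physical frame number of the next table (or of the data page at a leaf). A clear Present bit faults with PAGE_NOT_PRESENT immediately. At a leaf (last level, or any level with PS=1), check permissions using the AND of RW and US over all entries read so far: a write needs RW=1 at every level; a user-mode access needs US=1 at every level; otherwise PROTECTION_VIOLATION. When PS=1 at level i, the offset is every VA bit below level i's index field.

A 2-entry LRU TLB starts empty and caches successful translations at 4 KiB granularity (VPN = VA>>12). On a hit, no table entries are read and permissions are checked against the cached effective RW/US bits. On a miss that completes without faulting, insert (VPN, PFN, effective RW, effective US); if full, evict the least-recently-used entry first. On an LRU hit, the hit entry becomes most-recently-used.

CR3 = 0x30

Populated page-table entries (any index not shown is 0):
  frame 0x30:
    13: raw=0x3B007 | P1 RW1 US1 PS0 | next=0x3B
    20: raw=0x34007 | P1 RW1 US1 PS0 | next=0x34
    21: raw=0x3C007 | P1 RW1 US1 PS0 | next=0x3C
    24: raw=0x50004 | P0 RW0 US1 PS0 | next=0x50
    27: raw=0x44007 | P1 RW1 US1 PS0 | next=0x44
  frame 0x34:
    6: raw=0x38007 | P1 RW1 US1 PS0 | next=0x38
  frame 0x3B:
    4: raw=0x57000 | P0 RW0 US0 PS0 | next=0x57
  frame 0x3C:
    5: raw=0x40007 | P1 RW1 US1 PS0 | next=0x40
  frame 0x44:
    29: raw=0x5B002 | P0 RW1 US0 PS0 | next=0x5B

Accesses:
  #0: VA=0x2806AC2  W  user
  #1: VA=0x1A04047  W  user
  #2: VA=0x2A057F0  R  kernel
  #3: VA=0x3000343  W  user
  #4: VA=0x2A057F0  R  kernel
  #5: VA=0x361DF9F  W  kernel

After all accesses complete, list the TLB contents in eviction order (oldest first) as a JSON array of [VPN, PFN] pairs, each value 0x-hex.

Per-access translation:
#0 VA=0x2806AC2 (w,user):
  lvl0: tbl 0x30, slot 20 ⇒ 0x34007 (P1/RW1/US1/PS0)
  lvl1: tbl 0x34, slot 6 ⇒ 0x38007 (P1/RW1/US1/PS0)
  → PA=0x38AC2  (2 entries read)
#1 VA=0x1A04047 (w,user):
  lvl0: tbl 0x30, slot 13 ⇒ 0x3B007 (P1/RW1/US1/PS0)
  lvl1: tbl 0x3B, slot 4 ⇒ 0x57000 (P0/RW0/US0/PS0)
  ⇒ fault: PAGE_NOT_PRESENT  — 2 lookups
#2 VA=0x2A057F0 (r,kernel):
  lvl0: tbl 0x30, slot 21 ⇒ 0x3C007 (P1/RW1/US1/PS0)
  lvl1: tbl 0x3C, slot 5 ⇒ 0x40007 (P1/RW1/US1/PS0)
  → PA=0x407F0  (2 entries read)
#3 VA=0x3000343 (w,user):
  lvl0: tbl 0x30, slot 24 ⇒ 0x50004 (P0/RW0/US1/PS0)
  ⇒ fault: PAGE_NOT_PRESENT  — 1 lookups
#4 VA=0x2A057F0 (r,kernel):
  TLB hit vpn=0x2A05 → PA=0x407F0
#5 VA=0x361DF9F (w,kernel):
  lvl0: tbl 0x30, slot 27 ⇒ 0x44007 (P1/RW1/US1/PS0)
  lvl1: tbl 0x44, slot 29 ⇒ 0x5B002 (P0/RW1/US0/PS0)
  ⇒ fault: PAGE_NOT_PRESENT  — 2 lookups

TLB: [["0x2806", "0x38"], ["0x2A05", "0x40"]]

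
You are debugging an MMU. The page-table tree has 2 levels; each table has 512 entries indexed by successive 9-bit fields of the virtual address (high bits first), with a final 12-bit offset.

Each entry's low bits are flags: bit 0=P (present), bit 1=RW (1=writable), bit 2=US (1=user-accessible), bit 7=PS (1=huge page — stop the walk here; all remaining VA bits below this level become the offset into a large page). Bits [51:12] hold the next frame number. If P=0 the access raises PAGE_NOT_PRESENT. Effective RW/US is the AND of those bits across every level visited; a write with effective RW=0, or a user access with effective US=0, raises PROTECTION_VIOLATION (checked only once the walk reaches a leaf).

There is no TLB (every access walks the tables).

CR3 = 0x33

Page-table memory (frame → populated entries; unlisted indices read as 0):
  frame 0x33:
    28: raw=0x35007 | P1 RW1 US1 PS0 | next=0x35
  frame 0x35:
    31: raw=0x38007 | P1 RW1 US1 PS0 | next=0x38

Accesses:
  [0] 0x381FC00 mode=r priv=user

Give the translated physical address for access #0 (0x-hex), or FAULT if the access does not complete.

Trace:
#0 VA=0x381FC00 (r,user):
  L0: frame=0x33 idx=28 entry=0x35007 [P=1 RW=1 US=1 PS=0]
  L1: frame=0x35 idx=31 entry=0x38007 [P=1 RW=1 US=1 PS=0]
  ✓ 0x38C00  — 2 lookups

Access #0 PA: 0x38C00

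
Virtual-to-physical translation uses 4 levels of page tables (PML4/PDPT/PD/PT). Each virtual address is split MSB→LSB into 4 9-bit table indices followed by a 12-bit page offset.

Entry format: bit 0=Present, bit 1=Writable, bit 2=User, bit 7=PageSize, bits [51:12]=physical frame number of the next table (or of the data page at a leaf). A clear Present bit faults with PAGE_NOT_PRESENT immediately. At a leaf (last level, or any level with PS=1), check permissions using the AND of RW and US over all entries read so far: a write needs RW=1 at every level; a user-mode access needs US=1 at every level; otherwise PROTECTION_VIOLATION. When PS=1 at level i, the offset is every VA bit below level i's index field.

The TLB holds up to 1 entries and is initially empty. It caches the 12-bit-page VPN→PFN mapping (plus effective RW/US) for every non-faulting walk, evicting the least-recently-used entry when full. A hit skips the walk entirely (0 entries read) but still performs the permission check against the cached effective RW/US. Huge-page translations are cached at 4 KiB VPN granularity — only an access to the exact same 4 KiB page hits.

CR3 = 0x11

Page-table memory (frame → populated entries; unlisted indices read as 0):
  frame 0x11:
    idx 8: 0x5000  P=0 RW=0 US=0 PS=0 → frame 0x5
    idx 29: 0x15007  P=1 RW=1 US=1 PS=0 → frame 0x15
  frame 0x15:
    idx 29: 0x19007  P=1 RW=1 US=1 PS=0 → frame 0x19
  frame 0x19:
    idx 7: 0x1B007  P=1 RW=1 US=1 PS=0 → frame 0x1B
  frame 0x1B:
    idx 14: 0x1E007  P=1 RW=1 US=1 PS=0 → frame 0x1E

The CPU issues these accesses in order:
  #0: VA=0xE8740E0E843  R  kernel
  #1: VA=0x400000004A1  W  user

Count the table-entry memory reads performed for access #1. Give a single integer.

Per-access translation:
#0 VA=0xE8740E0E843 (r,kernel):
  lvl0: tbl 0x11, slot 29 ⇒ 0x15007 (P1/RW1/US1/PS0)
  lvl1: tbl 0x15, slot 29 ⇒ 0x19007 (P1/RW1/US1/PS0)
  lvl2: tbl 0x19, slot 7 ⇒ 0x1B007 (P1/RW1/US1/PS0)
  lvl3: tbl 0x1B, slot 14 ⇒ 0x1E007 (P1/RW1/US1/PS0)
  ⇒ phys 0x1E843  [4 reads]
#1 VA=0x400000004A1 (w,user):
  lvl0: tbl 0x11, slot 8 ⇒ 0x5000 (P0/RW0/US0/PS0)
  ✗ PAGE_NOT_PRESENT  [1 reads]

Entries read for #1: 1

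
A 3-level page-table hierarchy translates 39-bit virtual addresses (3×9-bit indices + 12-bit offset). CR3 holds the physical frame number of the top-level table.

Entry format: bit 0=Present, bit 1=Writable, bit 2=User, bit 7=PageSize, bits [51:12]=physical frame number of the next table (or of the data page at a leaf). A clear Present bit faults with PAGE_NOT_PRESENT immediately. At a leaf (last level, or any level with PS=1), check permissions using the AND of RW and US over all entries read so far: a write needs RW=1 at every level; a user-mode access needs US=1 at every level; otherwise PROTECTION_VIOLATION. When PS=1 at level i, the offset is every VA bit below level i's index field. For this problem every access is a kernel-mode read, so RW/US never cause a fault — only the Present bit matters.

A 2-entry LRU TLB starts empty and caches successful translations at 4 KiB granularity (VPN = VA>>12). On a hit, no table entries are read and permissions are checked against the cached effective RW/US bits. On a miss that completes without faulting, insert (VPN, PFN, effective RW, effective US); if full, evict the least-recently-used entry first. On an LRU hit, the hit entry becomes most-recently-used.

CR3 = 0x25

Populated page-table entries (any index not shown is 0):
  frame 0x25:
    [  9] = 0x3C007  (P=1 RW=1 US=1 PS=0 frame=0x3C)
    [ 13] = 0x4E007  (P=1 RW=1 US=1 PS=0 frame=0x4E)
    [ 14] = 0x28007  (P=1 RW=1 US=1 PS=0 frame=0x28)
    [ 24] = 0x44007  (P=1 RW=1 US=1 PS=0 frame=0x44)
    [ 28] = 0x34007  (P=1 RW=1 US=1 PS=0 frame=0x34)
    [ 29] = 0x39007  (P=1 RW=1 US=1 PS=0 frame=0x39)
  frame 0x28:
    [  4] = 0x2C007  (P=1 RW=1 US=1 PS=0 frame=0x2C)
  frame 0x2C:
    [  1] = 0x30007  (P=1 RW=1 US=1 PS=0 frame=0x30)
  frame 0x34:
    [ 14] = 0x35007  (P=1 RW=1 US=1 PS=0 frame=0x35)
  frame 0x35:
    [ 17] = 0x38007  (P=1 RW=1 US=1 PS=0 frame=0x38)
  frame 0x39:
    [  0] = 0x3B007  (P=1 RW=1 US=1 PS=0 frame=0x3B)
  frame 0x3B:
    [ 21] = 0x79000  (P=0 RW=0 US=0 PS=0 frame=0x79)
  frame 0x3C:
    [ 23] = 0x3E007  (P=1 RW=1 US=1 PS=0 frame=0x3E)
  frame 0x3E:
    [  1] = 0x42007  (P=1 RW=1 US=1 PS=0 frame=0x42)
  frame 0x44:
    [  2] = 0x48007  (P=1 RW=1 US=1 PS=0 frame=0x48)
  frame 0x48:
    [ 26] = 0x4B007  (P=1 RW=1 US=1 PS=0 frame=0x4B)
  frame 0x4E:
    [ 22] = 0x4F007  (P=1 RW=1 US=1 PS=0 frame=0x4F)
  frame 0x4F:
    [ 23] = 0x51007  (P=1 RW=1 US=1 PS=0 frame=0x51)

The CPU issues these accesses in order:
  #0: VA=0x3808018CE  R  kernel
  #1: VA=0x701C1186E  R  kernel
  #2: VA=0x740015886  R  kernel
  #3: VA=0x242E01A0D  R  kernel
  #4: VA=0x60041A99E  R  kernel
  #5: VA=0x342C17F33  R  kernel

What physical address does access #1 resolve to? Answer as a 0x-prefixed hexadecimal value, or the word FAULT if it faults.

Per-access translation:
#0 VA=0x3808018CE (r,kernel):
  [0] read 0x25 idx=14: raw=0x28007 flags P=1 W=1 U=1 S=0
  [1] read 0x28 idx=4: raw=0x2C007 flags P=1 W=1 U=1 S=0
  [2] read 0x2C idx=1: raw=0x30007 flags P=1 W=1 U=1 S=0
  → PA=0x308CE  (3 entries read)
#1 VA=0x701C1186E (r,kernel):
  [0] read 0x25 idx=28: raw=0x34007 flags P=1 W=1 U=1 S=0
  [1] read 0x34 idx=14: raw=0x35007 flags P=1 W=1 U=1 S=0
  [2] read 0x35 idx=17: raw=0x38007 flags P=1 W=1 U=1 S=0
  → PA=0x3886E  (3 entries read)
#2 VA=0x740015886 (r,kernel):
  [0] read 0x25 idx=29: raw=0x39007 flags P=1 W=1 U=1 S=0
  [1] read 0x39 idx=0: raw=0x3B007 flags P=1 W=1 U=1 S=0
  [2] read 0x3B idx=21: raw=0x79000 flags P=0 W=0 U=0 S=0
  → PAGE_NOT_PRESENT  (3 entries read)
#3 VA=0x242E01A0D (r,kernel):
  [0] read 0x25 idx=9: raw=0x3C007 flags P=1 W=1 U=1 S=0
  [1] read 0x3C idx=23: raw=0x3E007 flags P=1 W=1 U=1 S=0
  [2] read 0x3E idx=1: raw=0x42007 flags P=1 W=1 U=1 S=0
  → PA=0x42A0D  (3 entries read)
#4 VA=0x60041A99E (r,kernel):
  [0] read 0x25 idx=24: raw=0x44007 flags P=1 W=1 U=1 S=0
  [1] read 0x44 idx=2: raw=0x48007 flags P=1 W=1 U=1 S=0
  [2] read 0x48 idx=26: raw=0x4B007 flags P=1 W=1 U=1 S=0
  → PA=0x4B99E  (3 entries read)
#5 VA=0x342C17F33 (r,kernel):
  [0] read 0x25 idx=13: raw=0x4E007 flags P=1 W=1 U=1 S=0
  [1] read 0x4E idx=22: raw=0x4F007 flags P=1 W=1 U=1 S=0
  [2] read 0x4F idx=23: raw=0x51007 flags P=1 W=1 U=1 S=0
  → PA=0x51F33  (3 entries read)

Access #1 PA: 0x3886E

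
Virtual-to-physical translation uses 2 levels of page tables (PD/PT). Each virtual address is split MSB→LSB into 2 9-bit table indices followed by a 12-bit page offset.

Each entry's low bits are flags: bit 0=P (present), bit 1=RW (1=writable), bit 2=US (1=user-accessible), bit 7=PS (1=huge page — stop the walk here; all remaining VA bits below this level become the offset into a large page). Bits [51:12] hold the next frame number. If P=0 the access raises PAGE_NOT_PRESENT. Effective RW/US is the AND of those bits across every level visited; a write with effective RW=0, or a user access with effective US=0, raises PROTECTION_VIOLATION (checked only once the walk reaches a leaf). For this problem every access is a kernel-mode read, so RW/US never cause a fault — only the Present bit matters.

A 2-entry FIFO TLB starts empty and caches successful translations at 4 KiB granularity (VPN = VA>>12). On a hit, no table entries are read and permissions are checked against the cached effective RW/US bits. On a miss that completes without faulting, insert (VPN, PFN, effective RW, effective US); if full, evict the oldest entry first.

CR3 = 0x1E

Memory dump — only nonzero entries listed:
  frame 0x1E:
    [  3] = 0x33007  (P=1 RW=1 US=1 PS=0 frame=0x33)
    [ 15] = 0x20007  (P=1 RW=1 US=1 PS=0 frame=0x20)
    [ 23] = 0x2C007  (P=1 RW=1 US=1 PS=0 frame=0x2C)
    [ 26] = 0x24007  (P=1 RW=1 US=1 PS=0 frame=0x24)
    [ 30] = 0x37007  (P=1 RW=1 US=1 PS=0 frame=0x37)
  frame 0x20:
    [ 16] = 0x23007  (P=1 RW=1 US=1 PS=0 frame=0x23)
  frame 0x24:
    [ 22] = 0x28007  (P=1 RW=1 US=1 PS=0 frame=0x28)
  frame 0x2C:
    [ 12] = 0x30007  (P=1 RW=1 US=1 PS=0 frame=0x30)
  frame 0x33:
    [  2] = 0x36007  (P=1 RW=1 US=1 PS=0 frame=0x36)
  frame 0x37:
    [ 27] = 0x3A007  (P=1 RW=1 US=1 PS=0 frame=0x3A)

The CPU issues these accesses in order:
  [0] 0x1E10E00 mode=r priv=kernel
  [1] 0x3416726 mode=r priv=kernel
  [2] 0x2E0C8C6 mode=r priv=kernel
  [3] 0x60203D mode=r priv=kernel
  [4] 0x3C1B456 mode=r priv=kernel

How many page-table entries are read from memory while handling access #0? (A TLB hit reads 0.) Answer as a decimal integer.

Per-access translation:
#0 VA=0x1E10E00 (r,kernel):
  [0] read 0x1E idx=15: raw=0x20007 flags P=1 W=1 U=1 S=0
  [1] read 0x20 idx=16: raw=0x23007 flags P=1 W=1 U=1 S=0
  ⇒ phys 0x23E00  [2 reads]
#1 VA=0x3416726 (r,kernel):
  [0] read 0x1E idx=26: raw=0x24007 flags P=1 W=1 U=1 S=0
  [1] read 0x24 idx=22: raw=0x28007 flags P=1 W=1 U=1 S=0
  ⇒ phys 0x28726  [2 reads]
#2 VA=0x2E0C8C6 (r,kernel):
  [0] read 0x1E idx=23: raw=0x2C007 flags P=1 W=1 U=1 S=0
  [1] read 0x2C idx=12: raw=0x30007 flags P=1 W=1 U=1 S=0
  ⇒ phys 0x308C6  [2 reads]
#3 VA=0x60203D (r,kernel):
  [0] read 0x1E idx=3: raw=0x33007 flags P=1 W=1 U=1 S=0
  [1] read 0x33 idx=2: raw=0x36007 flags P=1 W=1 U=1 S=0
  ⇒ phys 0x3603D  [2 reads]
#4 VA=0x3C1B456 (r,kernel):
  [0] read 0x1E idx=30: raw=0x37007 flags P=1 W=1 U=1 S=0
  [1] read 0x37 idx=27: raw=0x3A007 flags P=1 W=1 U=1 S=0
  ⇒ phys 0x3A456  [2 reads]

Entries read for #0: 2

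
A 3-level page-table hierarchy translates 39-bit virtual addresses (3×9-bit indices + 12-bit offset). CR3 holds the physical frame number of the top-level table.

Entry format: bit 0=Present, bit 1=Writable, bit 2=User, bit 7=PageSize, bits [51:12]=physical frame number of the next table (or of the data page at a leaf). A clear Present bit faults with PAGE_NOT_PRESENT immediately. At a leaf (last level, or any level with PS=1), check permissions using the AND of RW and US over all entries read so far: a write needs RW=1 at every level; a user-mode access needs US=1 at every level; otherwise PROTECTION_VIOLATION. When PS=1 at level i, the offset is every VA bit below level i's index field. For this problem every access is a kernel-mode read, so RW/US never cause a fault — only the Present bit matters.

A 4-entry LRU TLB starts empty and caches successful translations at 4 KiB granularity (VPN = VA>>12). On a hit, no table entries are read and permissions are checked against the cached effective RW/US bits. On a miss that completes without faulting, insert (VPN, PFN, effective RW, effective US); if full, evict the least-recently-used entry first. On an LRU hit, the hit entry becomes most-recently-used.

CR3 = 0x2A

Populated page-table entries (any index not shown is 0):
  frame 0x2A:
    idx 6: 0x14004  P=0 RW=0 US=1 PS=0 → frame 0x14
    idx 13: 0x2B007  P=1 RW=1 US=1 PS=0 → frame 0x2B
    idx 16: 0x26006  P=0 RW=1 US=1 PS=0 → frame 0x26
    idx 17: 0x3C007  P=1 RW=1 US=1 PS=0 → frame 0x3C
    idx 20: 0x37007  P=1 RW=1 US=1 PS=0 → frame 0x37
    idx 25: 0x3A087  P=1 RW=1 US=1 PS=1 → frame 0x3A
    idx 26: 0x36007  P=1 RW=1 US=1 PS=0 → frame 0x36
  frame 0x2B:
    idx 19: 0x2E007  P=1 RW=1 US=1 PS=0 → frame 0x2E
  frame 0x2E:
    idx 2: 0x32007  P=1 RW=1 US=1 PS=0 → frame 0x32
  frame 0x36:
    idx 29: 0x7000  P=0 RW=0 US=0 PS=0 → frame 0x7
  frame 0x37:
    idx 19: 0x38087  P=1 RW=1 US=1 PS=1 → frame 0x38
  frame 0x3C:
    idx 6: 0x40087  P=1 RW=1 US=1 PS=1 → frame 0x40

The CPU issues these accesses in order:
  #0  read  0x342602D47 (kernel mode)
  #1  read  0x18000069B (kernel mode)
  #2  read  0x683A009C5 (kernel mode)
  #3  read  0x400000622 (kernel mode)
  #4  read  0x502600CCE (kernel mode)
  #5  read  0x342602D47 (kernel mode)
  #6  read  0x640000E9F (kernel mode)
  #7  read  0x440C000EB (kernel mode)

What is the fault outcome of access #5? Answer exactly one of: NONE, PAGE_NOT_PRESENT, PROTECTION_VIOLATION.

Trace:
#0 VA=0x342602D47 (r,kernel):
  [0] read 0x2A idx=13: raw=0x2B007 flags P=1 W=1 U=1 S=0
  [1] read 0x2B idx=19: raw=0x2E007 flags P=1 W=1 U=1 S=0
  [2] read 0x2E idx=2: raw=0x32007 flags P=1 W=1 U=1 S=0
  ✓ 0x32D47  — 3 lookups
#1 VA=0x18000069B (r,kernel):
  [0] read 0x2A idx=6: raw=0x14004 flags P=0 W=0 U=1 S=0
  → PAGE_NOT_PRESENT  (1 entries read)
#2 VA=0x683A009C5 (r,kernel):
  [0] read 0x2A idx=26: raw=0x36007 flags P=1 W=1 U=1 S=0
  [1] read 0x36 idx=29: raw=0x7000 flags P=0 W=0 U=0 S=0
  → PAGE_NOT_PRESENT  (2 entries read)
#3 VA=0x400000622 (r,kernel):
  [0] read 0x2A idx=16: raw=0x26006 flags P=0 W=1 U=1 S=0
  → PAGE_NOT_PRESENT  (1 entries read)
#4 VA=0x502600CCE (r,kernel):
  [0] read 0x2A idx=20: raw=0x37007 flags P=1 W=1 U=1 S=0
  [1] read 0x37 idx=19: raw=0x38087 flags P=1 W=1 U=1 S=1
  ✓ 0x38CCE (huge @L1)  — 2 lookups
#5 VA=0x342602D47 (r,kernel):
  TLB hit vpn=0x342602 → PA=0x32D47
#6 VA=0x640000E9F (r,kernel):
  [0] read 0x2A idx=25: raw=0x3A087 flags P=1 W=1 U=1 S=1
  ✓ 0x3AE9F (huge @L0)  — 1 lookups
#7 VA=0x440C000EB (r,kernel):
  [0] read 0x2A idx=17: raw=0x3C007 flags P=1 W=1 U=1 S=0
  [1] read 0x3C idx=6: raw=0x40087 flags P=1 W=1 U=1 S=1
  ✓ 0x400EB (huge @L1)  — 2 lookups

Access #5 fault: NONE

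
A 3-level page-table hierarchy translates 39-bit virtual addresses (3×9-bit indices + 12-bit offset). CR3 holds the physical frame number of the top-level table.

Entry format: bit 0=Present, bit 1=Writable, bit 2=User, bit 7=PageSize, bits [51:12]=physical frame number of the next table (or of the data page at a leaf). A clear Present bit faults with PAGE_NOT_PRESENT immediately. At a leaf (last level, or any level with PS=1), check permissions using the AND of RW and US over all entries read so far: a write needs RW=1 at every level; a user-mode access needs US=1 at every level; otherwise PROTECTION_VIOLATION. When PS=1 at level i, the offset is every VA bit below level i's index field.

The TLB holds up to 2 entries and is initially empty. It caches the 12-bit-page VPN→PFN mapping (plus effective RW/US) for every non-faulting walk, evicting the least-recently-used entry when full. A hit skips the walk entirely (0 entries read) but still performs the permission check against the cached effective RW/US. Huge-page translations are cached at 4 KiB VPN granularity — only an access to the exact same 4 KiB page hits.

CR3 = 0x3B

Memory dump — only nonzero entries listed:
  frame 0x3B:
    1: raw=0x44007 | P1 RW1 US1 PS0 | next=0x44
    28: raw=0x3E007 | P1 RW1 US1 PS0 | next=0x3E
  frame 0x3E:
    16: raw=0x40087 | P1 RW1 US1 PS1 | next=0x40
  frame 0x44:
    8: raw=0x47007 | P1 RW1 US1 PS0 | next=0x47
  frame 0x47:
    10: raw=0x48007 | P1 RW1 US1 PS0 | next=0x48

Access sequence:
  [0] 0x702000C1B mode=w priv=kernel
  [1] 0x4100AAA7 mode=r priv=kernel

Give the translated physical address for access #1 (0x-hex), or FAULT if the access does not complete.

Per-access translation:
#0 VA=0x702000C1B (w,kernel):
  [0] read 0x3B idx=28: raw=0x3E007 flags P=1 W=1 U=1 S=0
  [1] read 0x3E idx=16: raw=0x40087 flags P=1 W=1 U=1 S=1
  → PA=0x40C1B (huge @L1)  (2 entries read)
#1 VA=0x4100AAA7 (r,kernel):
  [0] read 0x3B idx=1: raw=0x44007 flags P=1 W=1 U=1 S=0
  [1] read 0x44 idx=8: raw=0x47007 flags P=1 W=1 U=1 S=0
  [2] read 0x47 idx=10: raw=0x48007 flags P=1 W=1 U=1 S=0
  → PA=0x48AA7  (3 entries read)

Access #1 PA: 0x48AA7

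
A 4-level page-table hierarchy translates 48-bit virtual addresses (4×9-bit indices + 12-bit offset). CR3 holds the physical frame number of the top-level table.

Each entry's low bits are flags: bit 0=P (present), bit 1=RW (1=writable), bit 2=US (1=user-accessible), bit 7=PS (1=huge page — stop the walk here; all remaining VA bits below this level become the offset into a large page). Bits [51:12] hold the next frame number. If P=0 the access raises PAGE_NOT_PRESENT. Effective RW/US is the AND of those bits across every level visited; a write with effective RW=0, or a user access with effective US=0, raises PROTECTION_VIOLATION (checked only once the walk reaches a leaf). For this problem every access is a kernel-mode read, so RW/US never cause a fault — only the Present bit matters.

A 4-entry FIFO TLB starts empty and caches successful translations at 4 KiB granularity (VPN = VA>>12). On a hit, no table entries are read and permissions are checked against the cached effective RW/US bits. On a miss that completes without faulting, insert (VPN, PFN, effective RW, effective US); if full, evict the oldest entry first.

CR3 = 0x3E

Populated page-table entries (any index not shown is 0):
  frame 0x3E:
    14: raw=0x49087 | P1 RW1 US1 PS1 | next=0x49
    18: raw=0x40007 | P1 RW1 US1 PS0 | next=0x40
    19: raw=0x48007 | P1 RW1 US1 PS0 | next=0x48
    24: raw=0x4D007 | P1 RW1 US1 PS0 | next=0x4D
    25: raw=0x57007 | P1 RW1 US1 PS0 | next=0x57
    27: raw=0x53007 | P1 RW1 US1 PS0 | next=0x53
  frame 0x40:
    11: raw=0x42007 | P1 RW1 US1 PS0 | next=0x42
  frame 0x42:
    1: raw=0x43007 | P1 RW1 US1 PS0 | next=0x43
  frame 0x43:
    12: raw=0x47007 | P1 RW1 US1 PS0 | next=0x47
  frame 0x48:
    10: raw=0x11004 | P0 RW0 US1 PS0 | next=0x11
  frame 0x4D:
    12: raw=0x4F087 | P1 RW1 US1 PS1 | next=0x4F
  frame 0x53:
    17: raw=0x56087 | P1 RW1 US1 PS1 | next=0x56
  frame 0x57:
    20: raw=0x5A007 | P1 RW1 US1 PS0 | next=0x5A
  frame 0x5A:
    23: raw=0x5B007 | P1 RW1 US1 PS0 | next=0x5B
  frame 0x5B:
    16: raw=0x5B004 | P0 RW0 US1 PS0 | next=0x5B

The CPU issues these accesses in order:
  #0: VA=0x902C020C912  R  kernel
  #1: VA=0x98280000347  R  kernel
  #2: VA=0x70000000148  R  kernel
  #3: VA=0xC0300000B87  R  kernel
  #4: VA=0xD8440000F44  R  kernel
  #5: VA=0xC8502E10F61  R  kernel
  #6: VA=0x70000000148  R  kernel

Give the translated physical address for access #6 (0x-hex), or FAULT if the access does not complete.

Per-access translation:
#0 VA=0x902C020C912 (r,kernel):
  [0] read 0x3E idx=18: raw=0x40007 flags P=1 W=1 U=1 S=0
  [1] read 0x40 idx=11: raw=0x42007 flags P=1 W=1 U=1 S=0
  [2] read 0x42 idx=1: raw=0x43007 flags P=1 W=1 U=1 S=0
  [3] read 0x43 idx=12: raw=0x47007 flags P=1 W=1 U=1 S=0
  ✓ 0x47912  — 4 lookups
#1 VA=0x98280000347 (r,kernel):
  [0] read 0x3E idx=19: raw=0x48007 flags P=1 W=1 U=1 S=0
  [1] read 0x48 idx=10: raw=0x11004 flags P=0 W=0 U=1 S=0
  → PAGE_NOT_PRESENT  (2 entries read)
#2 VA=0x70000000148 (r,kernel):
  [0] read 0x3E idx=14: raw=0x49087 flags P=1 W=1 U=1 S=1
  ✓ 0x49148 (huge @L0)  — 1 lookups
#3 VA=0xC0300000B87 (r,kernel):
  [0] read 0x3E idx=24: raw=0x4D007 flags P=1 W=1 U=1 S=0
  [1] read 0x4D idx=12: raw=0x4F087 flags P=1 W=1 U=1 S=1
  ✓ 0x4FB87 (huge @L1)  — 2 lookups
#4 VA=0xD8440000F44 (r,kernel):
  [0] read 0x3E idx=27: raw=0x53007 flags P=1 W=1 U=1 S=0
  [1] read 0x53 idx=17: raw=0x56087 flags P=1 W=1 U=1 S=1
  ✓ 0x56F44 (huge @L1)  — 2 lookups
#5 VA=0xC8502E10F61 (r,kernel):
  [0] read 0x3E idx=25: raw=0x57007 flags P=1 W=1 U=1 S=0
  [1] read 0x57 idx=20: raw=0x5A007 flags P=1 W=1 U=1 S=0
  [2] read 0x5A idx=23: raw=0x5B007 flags P=1 W=1 U=1 S=0
  [3] read 0x5B idx=16: raw=0x5B004 flags P=0 W=0 U=1 S=0
  → PAGE_NOT_PRESENT  (4 entries read)
#6 VA=0x70000000148 (r,kernel):
  TLB hit vpn=0x70000000 → PA=0x49148

Access #6 PA: 0x49148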